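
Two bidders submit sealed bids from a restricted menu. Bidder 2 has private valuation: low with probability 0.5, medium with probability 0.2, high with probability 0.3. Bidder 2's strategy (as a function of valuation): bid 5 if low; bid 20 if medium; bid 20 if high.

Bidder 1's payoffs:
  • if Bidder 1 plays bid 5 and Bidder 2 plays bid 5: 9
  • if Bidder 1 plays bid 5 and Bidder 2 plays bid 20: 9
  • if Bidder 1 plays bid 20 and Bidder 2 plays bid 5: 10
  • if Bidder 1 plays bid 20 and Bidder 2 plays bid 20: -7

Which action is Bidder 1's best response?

Compute Bidder 1's expected payoff for each action, taking the expectation over Bidder 2's type.
E[bid 5] = 0.5·(9) + 0.2·(9) + 0.3·(9) = 9
E[bid 20] = 0.5·(10) + 0.2·(-7) + 0.3·(-7) = 1.5
Best response: bid 5 (9 is the largest).

bid 5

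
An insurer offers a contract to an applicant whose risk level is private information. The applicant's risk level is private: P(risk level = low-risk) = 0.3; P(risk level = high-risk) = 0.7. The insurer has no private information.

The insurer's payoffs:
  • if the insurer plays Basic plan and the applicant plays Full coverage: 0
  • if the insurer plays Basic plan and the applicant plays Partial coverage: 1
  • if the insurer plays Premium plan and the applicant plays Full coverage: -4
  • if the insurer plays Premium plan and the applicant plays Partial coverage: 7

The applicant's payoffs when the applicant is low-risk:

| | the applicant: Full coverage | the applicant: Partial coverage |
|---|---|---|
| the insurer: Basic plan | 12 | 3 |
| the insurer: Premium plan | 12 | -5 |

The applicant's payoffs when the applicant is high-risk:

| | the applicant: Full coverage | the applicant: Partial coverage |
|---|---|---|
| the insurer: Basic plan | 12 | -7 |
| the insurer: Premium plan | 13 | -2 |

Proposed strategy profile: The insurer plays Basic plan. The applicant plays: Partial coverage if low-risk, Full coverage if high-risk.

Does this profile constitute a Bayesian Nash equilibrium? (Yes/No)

A profile is a BNE iff every type of every player is best-responding given beliefs about the other side.
The insurer plays Basic plan: E[Basic plan] = 0.3·(1) + 0.7·(0) = 0.3; E[Premium plan] = -0.7. Best-responding. ✓
The applicant (risk level low-risk), facing Basic plan: Full coverage gives 12, Partial coverage gives 3. Proposed Partial coverage is not best — profitable deviation exists. ✗
The applicant (risk level high-risk), facing Basic plan: Full coverage gives 12, Partial coverage gives -7. Proposed Full coverage is best. ✓

No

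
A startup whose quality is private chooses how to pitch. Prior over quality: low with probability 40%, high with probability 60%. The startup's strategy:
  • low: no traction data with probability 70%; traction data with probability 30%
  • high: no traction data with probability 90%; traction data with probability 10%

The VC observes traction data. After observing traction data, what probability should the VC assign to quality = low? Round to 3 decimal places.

0.667

P(traction data) = 0.4·0.3 + 0.6·0.1 = 0.18
P(low | traction data) = (0.4·0.3) / 0.18 = 0.12 / 0.18 = 0.666667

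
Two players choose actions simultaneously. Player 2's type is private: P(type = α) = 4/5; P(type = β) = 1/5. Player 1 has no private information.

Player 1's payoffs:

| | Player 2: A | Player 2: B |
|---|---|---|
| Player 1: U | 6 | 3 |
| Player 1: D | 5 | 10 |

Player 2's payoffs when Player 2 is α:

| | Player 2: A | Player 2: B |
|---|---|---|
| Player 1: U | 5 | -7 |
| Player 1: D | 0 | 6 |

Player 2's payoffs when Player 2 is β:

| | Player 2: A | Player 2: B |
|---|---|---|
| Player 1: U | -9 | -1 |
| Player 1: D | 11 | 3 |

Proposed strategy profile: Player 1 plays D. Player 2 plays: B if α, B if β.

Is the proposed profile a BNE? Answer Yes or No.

No

Player 1 plays D: E[D] = 4/5·(10) + 1/5·(10) = 10; E[U] = 3. Best-responding. ✓
Player 2 (type α), facing D: A gives 0, B gives 6. Proposed B is best. ✓
Player 2 (type β), facing D: A gives 11, B gives 3. Proposed B is not best — profitable deviation exists. ✗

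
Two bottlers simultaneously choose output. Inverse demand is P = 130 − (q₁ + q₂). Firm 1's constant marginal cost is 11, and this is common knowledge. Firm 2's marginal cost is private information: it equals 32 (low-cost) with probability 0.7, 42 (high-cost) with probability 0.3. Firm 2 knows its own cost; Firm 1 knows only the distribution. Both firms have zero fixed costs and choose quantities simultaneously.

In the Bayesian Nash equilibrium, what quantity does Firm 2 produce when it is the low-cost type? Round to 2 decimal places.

Type-c best response for Firm 2: q₂(c) = (130 − c)/2 − q₁/2.
Firm 1 maximizes expected profit; its first-order condition is 130 − 2q₁ − E[q₂] − 11 = 0.
Substituting E[q₂] and solving: E[c₂] = 35, so q₁ = (130 − 2·11 + 35)/3 = 47.6667.
q₂(low-cost) = (130 − 32 − 47.6667)/2 = 25.1667.

25.17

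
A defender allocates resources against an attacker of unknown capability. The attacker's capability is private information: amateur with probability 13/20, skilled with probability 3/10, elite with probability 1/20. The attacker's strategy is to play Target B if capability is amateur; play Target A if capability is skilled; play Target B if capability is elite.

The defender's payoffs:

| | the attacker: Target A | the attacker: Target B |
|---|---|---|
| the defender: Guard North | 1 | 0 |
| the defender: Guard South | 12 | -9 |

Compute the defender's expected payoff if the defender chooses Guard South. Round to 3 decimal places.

-2.700

E[Guard South] = 13/20·(-9) + 3/10·12 + 1/20·(-9) = (-117/20) + 18/5 + (-9/20) = -27/10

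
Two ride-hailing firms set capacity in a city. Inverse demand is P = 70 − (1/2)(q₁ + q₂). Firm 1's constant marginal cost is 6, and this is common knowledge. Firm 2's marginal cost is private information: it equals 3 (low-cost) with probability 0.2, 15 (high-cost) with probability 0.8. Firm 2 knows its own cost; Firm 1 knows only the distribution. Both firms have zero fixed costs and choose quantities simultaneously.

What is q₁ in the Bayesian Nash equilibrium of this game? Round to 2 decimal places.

47.07

Type-c best response for Firm 2: q₂(c) = (70 − c) − q₁/2.
Firm 1 maximizes expected profit; its first-order condition is 70 − q₁ − (1/2)E[q₂] − 6 = 0.
Substituting E[q₂] and solving: E[c₂] = 12.6, so q₁ = (70 − 2·6 + 12.6)/(3/2) = 47.0667.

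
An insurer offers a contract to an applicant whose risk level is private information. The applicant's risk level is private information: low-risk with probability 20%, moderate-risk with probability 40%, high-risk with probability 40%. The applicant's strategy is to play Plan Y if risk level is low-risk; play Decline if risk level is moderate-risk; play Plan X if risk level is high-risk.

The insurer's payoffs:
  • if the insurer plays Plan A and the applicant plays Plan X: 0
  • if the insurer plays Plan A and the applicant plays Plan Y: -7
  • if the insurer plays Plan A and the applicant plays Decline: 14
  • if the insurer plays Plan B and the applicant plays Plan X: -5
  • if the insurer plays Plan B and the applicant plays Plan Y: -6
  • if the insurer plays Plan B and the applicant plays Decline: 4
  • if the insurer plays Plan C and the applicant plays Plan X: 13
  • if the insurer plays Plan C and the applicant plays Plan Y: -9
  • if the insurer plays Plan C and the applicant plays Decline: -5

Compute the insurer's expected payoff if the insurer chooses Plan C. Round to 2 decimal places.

1.40

Take the expectation over the applicant's risk level, weighting each type's action by its prior probability.
E[Plan C] = 0.2·(-9) + 0.4·(-5) + 0.4·13 = (-1.8) + (-2) + 5.2 = 1.4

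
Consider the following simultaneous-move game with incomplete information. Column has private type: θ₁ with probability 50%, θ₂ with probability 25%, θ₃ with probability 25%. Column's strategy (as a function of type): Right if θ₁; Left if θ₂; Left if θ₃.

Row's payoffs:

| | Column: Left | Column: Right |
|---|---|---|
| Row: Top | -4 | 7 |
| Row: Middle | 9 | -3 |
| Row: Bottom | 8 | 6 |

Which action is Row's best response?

Compute Row's expected payoff for each action, taking the expectation over Column's type.
E[Top] = 0.5·(7) + 0.25·(-4) + 0.25·(-4) = 1.5
E[Middle] = 0.5·(-3) + 0.25·(9) + 0.25·(9) = 3
E[Bottom] = 0.5·(6) + 0.25·(8) + 0.25·(8) = 7
Best response: Bottom (7 is the largest).

Bottom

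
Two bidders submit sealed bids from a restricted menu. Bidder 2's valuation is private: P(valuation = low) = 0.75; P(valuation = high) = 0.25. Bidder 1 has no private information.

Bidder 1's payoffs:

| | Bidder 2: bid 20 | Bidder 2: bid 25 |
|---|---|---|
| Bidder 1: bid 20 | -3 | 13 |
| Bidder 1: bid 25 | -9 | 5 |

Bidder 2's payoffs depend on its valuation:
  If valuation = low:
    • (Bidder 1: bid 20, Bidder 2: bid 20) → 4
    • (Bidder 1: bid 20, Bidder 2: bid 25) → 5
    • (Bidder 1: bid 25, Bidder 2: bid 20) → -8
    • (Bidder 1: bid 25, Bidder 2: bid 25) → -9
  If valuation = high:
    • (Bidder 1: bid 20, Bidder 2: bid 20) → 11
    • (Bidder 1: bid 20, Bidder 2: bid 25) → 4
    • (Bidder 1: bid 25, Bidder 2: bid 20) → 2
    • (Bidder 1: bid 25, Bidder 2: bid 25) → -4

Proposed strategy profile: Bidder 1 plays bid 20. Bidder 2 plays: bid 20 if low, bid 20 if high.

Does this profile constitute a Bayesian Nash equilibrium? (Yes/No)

Bidder 1 plays bid 20: E[bid 20] = 0.75·(-3) + 0.25·(-3) = -3; E[bid 25] = -9. Best-responding. ✓
Bidder 2 (valuation low), facing bid 20: bid 20 gives 4, bid 25 gives 5. Proposed bid 20 is not best — profitable deviation exists. ✗
Bidder 2 (valuation high), facing bid 20: bid 20 gives 11, bid 25 gives 4. Proposed bid 20 is best. ✓

No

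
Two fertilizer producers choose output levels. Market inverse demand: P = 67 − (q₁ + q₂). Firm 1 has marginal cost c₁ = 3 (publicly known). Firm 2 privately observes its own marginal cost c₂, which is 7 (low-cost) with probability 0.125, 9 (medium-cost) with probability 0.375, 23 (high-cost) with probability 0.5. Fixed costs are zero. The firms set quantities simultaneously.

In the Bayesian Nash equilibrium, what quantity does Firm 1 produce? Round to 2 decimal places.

25.58

Type-c best response for Firm 2: q₂(c) = (67 − c)/2 − q₁/2.
Firm 1 maximizes expected profit; its first-order condition is 67 − 2q₁ − E[q₂] − 3 = 0.
Substituting E[q₂] and solving: E[c₂] = 15.75, so q₁ = (67 − 2·3 + 15.75)/3 = 25.5833.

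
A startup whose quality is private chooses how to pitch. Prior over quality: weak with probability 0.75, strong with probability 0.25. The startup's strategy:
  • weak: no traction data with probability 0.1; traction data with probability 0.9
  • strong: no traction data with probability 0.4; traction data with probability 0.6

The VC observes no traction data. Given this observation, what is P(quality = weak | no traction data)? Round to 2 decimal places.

0.43

P(no traction data) = 0.75·0.1 + 0.25·0.4 = 0.175
P(weak | no traction data) = (0.75·0.1) / 0.175 = 0.075 / 0.175 = 0.428571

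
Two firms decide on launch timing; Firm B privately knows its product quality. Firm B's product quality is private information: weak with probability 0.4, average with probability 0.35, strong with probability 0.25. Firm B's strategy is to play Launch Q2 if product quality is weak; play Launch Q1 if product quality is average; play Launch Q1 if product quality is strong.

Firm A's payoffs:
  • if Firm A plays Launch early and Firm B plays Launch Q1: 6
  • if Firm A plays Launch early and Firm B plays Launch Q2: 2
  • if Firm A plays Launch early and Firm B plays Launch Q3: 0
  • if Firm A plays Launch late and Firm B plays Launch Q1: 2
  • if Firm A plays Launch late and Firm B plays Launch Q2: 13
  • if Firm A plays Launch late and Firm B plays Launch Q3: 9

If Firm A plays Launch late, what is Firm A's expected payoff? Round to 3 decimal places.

Take the expectation over Firm B's product quality, weighting each type's action by its prior probability.
E[Launch late] = 0.4·13 + 0.35·2 + 0.25·2 = 5.2 + 0.7 + 0.5 = 6.4

6.400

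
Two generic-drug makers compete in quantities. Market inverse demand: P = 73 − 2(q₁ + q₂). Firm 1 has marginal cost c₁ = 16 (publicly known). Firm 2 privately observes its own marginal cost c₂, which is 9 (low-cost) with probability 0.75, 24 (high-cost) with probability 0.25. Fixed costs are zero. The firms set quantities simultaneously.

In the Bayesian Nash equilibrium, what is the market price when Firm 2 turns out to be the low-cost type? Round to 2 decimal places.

32.04

Firm 2 with cost c maximizes (73 − 2(q₁+q₂) − c)·q₂, giving q₂(c) = (73 − c − 2q₁)/4.
E[c₂] = 0.75·9 + 0.25·24 = 12.75
Firm 1's FOC against E[q₂] yields q₁ = (73 − 2·16 + E[c₂])/6 = (73 − 32 + 12.75)/6 = 8.95833.
q₂(low-cost) = 11.5208, so P = 73 − 2·(8.95833 + 11.5208) = 32.0417.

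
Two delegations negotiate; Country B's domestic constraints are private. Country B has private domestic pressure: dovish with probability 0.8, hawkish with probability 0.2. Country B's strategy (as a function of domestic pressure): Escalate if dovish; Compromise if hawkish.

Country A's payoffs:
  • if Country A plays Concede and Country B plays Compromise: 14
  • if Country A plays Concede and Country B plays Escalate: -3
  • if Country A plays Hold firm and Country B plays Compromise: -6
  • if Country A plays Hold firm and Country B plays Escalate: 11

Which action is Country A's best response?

Hold firm

Compute Country A's expected payoff for each action, taking the expectation over Country B's type.
E[Concede] = 0.8·(-3) + 0.2·(14) = 0.4
E[Hold firm] = 0.8·(11) + 0.2·(-6) = 7.6
Best response: Hold firm (7.6 is the largest).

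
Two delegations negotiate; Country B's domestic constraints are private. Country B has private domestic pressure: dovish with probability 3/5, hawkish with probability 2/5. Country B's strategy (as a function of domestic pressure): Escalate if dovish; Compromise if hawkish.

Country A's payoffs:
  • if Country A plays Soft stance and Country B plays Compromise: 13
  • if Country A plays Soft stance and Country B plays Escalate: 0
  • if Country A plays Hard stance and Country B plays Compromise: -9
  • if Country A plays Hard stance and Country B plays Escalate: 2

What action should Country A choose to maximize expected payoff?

Soft stance

E[Soft stance] = 3/5·(0) + 2/5·(13) = 26/5
E[Hard stance] = 3/5·(2) + 2/5·(-9) = -12/5
Best response: Soft stance (26/5 is the largest).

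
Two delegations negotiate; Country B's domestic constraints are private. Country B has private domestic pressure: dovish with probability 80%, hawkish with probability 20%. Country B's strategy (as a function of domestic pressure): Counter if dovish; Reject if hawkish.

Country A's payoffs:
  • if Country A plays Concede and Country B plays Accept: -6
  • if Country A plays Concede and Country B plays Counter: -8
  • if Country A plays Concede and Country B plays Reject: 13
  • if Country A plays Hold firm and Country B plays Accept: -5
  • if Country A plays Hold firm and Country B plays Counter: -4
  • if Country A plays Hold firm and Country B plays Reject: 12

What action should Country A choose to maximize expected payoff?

Hold firm

E[Concede] = 0.8·(-8) + 0.2·(13) = -3.8
E[Hold firm] = 0.8·(-4) + 0.2·(12) = -0.8
Best response: Hold firm (-0.8 is the largest).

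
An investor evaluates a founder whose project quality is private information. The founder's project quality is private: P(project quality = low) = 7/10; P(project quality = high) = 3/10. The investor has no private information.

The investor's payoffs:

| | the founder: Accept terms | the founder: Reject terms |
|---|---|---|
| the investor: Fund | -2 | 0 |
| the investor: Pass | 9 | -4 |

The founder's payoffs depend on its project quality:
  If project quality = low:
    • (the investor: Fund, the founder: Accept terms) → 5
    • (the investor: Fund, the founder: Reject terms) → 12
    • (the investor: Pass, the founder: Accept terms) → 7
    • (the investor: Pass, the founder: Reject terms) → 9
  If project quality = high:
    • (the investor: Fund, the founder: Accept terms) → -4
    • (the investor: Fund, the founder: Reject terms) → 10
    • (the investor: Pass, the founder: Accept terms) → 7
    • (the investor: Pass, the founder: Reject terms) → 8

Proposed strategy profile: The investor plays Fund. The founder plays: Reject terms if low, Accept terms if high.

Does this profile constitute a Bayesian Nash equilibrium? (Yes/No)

The investor plays Fund: E[Fund] = 7/10·(0) + 3/10·(-2) = -3/5; E[Pass] = -1/10. Not best-responding. ✗
The founder (project quality low), facing Fund: Accept terms gives 5, Reject terms gives 12. Proposed Reject terms is best. ✓
The founder (project quality high), facing Fund: Accept terms gives -4, Reject terms gives 10. Proposed Accept terms is not best — profitable deviation exists. ✗

No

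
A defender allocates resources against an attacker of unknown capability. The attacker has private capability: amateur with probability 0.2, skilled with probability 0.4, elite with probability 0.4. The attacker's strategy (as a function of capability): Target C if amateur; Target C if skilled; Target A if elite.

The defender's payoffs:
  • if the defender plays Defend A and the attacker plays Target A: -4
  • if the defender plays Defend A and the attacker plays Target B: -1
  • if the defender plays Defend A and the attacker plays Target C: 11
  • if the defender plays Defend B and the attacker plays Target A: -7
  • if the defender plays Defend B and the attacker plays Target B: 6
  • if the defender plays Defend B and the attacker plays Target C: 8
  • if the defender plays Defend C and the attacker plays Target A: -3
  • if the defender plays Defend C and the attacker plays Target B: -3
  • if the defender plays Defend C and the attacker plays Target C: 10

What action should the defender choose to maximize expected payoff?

Defend A

Compute the defender's expected payoff for each action, taking the expectation over the attacker's type.
E[Defend A] = 0.2·(11) + 0.4·(11) + 0.4·(-4) = 5
E[Defend B] = 0.2·(8) + 0.4·(8) + 0.4·(-7) = 2
E[Defend C] = 0.2·(10) + 0.4·(10) + 0.4·(-3) = 4.8
Best response: Defend A (5 is the largest).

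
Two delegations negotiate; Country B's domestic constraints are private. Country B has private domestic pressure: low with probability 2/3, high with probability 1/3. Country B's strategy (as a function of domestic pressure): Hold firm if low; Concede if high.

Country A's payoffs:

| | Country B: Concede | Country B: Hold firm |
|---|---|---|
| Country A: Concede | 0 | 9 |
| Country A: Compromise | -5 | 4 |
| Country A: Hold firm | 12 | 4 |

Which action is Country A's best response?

E[Concede] = 2/3·(9) + 1/3·(0) = 6
E[Compromise] = 2/3·(4) + 1/3·(-5) = 1
E[Hold firm] = 2/3·(4) + 1/3·(12) = 20/3
Best response: Hold firm (20/3 is the largest).

Hold firm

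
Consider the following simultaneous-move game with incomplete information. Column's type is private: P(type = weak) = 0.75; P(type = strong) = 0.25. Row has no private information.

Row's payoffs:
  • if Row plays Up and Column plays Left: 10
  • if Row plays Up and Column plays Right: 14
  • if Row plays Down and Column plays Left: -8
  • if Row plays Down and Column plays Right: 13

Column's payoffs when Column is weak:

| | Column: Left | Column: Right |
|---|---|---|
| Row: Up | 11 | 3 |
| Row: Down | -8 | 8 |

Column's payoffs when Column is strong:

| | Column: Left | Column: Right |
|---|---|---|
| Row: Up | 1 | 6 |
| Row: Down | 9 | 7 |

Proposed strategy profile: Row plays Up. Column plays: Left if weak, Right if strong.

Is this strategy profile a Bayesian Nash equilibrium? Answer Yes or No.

Row plays Up: E[Up] = 0.75·(10) + 0.25·(14) = 11; E[Down] = -2.75. Best-responding. ✓
Column (type weak), facing Up: Left gives 11, Right gives 3. Proposed Left is best. ✓
Column (type strong), facing Up: Left gives 1, Right gives 6. Proposed Right is best. ✓

Yes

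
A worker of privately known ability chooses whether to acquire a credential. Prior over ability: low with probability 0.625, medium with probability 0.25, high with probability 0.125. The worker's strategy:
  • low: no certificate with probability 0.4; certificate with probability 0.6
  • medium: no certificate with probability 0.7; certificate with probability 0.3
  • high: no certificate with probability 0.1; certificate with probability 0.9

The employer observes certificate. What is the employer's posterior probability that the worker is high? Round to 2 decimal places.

P(certificate) = 0.625·0.6 + 0.25·0.3 + 0.125·0.9 = 0.5625
P(high | certificate) = (0.125·0.9) / 0.5625 = 0.1125 / 0.5625 = 0.2

0.20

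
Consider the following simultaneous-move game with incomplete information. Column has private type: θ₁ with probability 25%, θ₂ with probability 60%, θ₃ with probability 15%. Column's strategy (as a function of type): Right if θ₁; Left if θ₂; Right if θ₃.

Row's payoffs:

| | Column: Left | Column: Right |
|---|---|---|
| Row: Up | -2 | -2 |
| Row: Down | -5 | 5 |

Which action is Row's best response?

Compute Row's expected payoff for each action, taking the expectation over Column's type.
E[Up] = 0.25·(-2) + 0.6·(-2) + 0.15·(-2) = -2
E[Down] = 0.25·(5) + 0.6·(-5) + 0.15·(5) = -1
Best response: Down (-1 is the largest).

Down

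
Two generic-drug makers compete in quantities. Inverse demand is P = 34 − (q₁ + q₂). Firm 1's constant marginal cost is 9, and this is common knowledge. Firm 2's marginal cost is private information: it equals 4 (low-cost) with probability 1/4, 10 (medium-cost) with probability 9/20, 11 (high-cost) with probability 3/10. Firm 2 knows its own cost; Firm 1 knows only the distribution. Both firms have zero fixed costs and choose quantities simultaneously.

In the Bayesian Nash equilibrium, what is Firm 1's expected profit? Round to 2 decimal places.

Type-c best response for Firm 2: q₂(c) = (34 − c)/2 − q₁/2.
Firm 1 maximizes expected profit; its first-order condition is 34 − 2q₁ − E[q₂] − 9 = 0.
Substituting E[q₂] and solving: E[c₂] = 8.8, so q₁ = (34 − 2·9 + 8.8)/3 = 8.26667.
E[P] = 34 − (q₁ + E[q₂]) = 17.2667; Firm 1's expected profit = (E[P] − 9)·q₁ = (17.2667 − 9)·8.26667 = 68.3378.

68.34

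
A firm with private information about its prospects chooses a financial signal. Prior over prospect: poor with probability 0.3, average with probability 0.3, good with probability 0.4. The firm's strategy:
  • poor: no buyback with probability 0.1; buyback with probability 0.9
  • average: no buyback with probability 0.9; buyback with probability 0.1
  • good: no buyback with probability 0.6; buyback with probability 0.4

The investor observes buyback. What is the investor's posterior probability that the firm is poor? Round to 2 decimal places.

Apply Bayes' rule using the sender's strategy as the likelihood.
P(buyback) = 0.3·0.9 + 0.3·0.1 + 0.4·0.4 = 0.46
P(poor | buyback) = (0.3·0.9) / 0.46 = 0.27 / 0.46 = 0.586957

0.59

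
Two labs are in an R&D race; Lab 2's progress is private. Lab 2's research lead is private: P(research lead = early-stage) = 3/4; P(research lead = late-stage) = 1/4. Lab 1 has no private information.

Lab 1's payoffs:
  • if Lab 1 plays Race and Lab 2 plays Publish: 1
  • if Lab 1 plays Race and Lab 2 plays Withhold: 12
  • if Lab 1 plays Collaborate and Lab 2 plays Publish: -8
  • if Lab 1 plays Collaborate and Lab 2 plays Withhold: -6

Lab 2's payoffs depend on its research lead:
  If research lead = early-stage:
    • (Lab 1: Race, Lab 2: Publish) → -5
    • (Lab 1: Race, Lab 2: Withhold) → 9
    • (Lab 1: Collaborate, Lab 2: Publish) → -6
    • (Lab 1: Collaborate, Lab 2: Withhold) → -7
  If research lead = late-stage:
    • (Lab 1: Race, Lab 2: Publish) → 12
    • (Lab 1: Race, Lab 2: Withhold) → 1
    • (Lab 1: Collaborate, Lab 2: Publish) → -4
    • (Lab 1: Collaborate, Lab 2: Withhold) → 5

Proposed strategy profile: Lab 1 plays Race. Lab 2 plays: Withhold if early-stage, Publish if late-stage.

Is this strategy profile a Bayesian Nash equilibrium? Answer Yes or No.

Lab 1 plays Race: E[Race] = 3/4·(12) + 1/4·(1) = 37/4; E[Collaborate] = -13/2. Best-responding. ✓
Lab 2 (research lead early-stage), facing Race: Publish gives -5, Withhold gives 9. Proposed Withhold is best. ✓
Lab 2 (research lead late-stage), facing Race: Publish gives 12, Withhold gives 1. Proposed Publish is best. ✓

Yes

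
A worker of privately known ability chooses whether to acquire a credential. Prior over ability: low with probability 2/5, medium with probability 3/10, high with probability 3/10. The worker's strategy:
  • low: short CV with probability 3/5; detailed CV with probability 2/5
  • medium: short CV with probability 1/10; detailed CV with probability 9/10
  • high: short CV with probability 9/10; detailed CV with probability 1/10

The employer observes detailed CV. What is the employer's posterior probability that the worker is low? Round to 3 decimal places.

Apply Bayes' rule using the sender's strategy as the likelihood.
P(detailed CV) = (2/5)·(2/5) + (3/10)·(9/10) + (3/10)·(1/10) = 23/50
P(low | detailed CV) = ((2/5)·(2/5)) / (23/50) = (4/25) / (23/50) = 8/23

0.348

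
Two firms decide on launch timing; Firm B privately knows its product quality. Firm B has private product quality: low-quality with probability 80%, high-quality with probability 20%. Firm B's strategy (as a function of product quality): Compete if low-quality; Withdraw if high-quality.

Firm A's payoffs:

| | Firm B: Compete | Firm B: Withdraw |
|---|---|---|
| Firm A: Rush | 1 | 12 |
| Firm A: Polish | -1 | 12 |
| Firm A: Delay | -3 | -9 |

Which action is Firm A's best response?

Rush

E[Rush] = 0.8·(1) + 0.2·(12) = 3.2
E[Polish] = 0.8·(-1) + 0.2·(12) = 1.6
E[Delay] = 0.8·(-3) + 0.2·(-9) = -4.2
Best response: Rush (3.2 is the largest).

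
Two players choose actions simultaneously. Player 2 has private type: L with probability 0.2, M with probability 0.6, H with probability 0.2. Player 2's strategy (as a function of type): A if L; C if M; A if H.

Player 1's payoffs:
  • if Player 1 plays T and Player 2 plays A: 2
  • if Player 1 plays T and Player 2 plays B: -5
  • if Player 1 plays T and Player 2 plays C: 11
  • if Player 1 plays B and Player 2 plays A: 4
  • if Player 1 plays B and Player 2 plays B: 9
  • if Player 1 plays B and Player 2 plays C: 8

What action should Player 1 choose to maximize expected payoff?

T

E[T] = 0.2·(2) + 0.6·(11) + 0.2·(2) = 7.4
E[B] = 0.2·(4) + 0.6·(8) + 0.2·(4) = 6.4
Best response: T (7.4 is the largest).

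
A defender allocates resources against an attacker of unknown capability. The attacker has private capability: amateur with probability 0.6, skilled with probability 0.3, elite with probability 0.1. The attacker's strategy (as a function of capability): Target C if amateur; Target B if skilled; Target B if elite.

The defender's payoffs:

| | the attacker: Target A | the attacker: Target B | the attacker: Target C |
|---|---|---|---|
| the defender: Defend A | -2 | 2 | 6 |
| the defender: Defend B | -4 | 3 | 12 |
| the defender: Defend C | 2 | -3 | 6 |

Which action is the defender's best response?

Compute the defender's expected payoff for each action, taking the expectation over the attacker's type.
E[Defend A] = 0.6·(6) + 0.3·(2) + 0.1·(2) = 4.4
E[Defend B] = 0.6·(12) + 0.3·(3) + 0.1·(3) = 8.4
E[Defend C] = 0.6·(6) + 0.3·(-3) + 0.1·(-3) = 2.4
Best response: Defend B (8.4 is the largest).

Defend B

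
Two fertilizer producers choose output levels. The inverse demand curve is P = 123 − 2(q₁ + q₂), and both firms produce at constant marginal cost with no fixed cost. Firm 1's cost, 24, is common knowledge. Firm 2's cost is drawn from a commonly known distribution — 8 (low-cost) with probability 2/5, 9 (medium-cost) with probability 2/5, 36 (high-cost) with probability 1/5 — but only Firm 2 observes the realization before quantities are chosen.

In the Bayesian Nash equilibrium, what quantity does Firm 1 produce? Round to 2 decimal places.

Firm 2 with cost c maximizes (123 − 2(q₁+q₂) − c)·q₂, giving q₂(c) = (123 − c − 2q₁)/4.
E[c₂] = 2/5·8 + 2/5·9 + 1/5·36 = 14
Firm 1's FOC against E[q₂] yields q₁ = (123 − 2·24 + E[c₂])/6 = (123 − 48 + 14)/6 = 14.8333.

14.83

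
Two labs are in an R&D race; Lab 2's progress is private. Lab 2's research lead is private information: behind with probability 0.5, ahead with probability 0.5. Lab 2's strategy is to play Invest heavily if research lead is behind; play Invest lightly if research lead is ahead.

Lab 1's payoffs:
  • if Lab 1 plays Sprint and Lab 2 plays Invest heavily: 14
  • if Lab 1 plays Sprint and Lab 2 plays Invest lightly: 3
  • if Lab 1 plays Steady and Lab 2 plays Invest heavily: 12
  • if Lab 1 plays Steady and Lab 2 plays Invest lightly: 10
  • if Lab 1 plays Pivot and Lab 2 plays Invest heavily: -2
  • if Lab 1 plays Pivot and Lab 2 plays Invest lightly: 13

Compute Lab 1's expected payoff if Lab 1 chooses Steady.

11

Take the expectation over Lab 2's research lead, weighting each type's action by its prior probability.
E[Steady] = 0.5·12 + 0.5·10 = 6 + 5 = 11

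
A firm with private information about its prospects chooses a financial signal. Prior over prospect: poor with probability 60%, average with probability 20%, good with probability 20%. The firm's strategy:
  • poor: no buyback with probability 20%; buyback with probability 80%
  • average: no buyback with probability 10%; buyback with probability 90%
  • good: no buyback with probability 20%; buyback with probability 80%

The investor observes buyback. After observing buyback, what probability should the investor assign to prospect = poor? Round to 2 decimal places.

Apply Bayes' rule using the sender's strategy as the likelihood.
P(buyback) = 0.6·0.8 + 0.2·0.9 + 0.2·0.8 = 0.82
P(poor | buyback) = (0.6·0.8) / 0.82 = 0.48 / 0.82 = 0.585366

0.59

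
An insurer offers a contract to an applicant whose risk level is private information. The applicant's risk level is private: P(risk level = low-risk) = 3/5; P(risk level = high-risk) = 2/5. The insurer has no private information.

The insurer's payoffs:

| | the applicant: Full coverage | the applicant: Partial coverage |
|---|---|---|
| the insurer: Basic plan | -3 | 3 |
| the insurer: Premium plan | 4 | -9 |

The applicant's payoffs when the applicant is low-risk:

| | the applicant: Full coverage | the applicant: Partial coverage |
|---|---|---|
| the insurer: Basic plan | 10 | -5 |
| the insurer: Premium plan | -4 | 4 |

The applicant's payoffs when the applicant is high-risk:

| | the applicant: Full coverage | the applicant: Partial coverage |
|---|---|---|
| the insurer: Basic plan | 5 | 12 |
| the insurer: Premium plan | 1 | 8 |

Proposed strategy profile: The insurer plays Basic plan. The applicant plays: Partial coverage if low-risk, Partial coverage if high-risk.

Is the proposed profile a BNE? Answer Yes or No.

The insurer plays Basic plan: E[Basic plan] = 3/5·(3) + 2/5·(3) = 3; E[Premium plan] = -9. Best-responding. ✓
The applicant (risk level low-risk), facing Basic plan: Full coverage gives 10, Partial coverage gives -5. Proposed Partial coverage is not best — profitable deviation exists. ✗
The applicant (risk level high-risk), facing Basic plan: Full coverage gives 5, Partial coverage gives 12. Proposed Partial coverage is best. ✓

No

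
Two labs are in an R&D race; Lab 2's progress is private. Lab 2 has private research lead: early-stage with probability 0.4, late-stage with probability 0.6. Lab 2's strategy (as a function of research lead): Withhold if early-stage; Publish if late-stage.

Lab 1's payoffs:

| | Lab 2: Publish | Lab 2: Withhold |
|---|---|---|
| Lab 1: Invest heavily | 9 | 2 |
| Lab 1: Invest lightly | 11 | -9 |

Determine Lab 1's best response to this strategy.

E[Invest heavily] = 0.4·(2) + 0.6·(9) = 6.2
E[Invest lightly] = 0.4·(-9) + 0.6·(11) = 3
Best response: Invest heavily (6.2 is the largest).

Invest heavily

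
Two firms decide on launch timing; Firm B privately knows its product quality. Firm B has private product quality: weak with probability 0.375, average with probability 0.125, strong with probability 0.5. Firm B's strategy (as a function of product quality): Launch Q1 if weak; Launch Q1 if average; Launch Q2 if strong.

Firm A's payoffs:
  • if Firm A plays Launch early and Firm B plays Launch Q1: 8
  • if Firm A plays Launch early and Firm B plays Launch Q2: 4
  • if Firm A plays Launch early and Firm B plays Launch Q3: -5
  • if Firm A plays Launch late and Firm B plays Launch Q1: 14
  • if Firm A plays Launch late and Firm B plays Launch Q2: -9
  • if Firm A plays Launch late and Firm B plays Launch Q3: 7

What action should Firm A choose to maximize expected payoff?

E[Launch early] = 0.375·(8) + 0.125·(8) + 0.5·(4) = 6
E[Launch late] = 0.375·(14) + 0.125·(14) + 0.5·(-9) = 2.5
Best response: Launch early (6 is the largest).

Launch early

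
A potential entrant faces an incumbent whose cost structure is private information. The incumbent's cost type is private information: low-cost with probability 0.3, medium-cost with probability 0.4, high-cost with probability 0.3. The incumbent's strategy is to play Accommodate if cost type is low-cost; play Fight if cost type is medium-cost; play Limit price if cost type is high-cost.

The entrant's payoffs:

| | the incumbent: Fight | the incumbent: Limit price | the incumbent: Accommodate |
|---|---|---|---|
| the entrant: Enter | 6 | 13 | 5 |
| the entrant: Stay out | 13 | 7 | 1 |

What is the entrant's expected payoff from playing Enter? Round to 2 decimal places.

E[Enter] = 0.3·5 + 0.4·6 + 0.3·13 = 1.5 + 2.4 + 3.9 = 7.8

7.80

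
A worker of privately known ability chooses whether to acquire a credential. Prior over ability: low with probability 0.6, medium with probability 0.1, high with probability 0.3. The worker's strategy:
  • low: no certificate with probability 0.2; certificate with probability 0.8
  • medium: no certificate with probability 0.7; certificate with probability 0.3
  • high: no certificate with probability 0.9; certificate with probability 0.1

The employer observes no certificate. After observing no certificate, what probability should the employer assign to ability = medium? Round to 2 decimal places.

P(no certificate) = 0.6·0.2 + 0.1·0.7 + 0.3·0.9 = 0.46
P(medium | no certificate) = (0.1·0.7) / 0.46 = 0.07 / 0.46 = 0.152174

0.15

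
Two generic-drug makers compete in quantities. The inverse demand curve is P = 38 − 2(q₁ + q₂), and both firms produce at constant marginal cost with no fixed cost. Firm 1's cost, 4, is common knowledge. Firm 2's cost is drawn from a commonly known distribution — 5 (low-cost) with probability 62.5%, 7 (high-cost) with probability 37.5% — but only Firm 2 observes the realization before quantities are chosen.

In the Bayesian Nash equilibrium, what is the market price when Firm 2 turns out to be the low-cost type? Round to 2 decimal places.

Firm 2 with cost c maximizes (38 − 2(q₁+q₂) − c)·q₂, giving q₂(c) = (38 − c − 2q₁)/4.
E[c₂] = 0.625·5 + 0.375·7 = 5.75
Firm 1's FOC against E[q₂] yields q₁ = (38 − 2·4 + E[c₂])/6 = (38 − 8 + 5.75)/6 = 5.95833.
q₂(low-cost) = 5.27083, so P = 38 − 2·(5.95833 + 5.27083) = 15.5417.

15.54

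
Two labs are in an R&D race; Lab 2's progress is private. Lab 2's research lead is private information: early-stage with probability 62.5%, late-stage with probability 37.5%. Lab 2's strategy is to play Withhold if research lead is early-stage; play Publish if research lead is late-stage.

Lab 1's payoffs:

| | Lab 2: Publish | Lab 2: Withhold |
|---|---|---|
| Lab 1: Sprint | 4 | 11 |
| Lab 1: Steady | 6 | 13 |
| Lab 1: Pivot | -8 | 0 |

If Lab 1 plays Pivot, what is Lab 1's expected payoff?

Take the expectation over Lab 2's research lead, weighting each type's action by its prior probability.
E[Pivot] = 0.625·0 + 0.375·(-8) = 0 + (-3) = -3

-3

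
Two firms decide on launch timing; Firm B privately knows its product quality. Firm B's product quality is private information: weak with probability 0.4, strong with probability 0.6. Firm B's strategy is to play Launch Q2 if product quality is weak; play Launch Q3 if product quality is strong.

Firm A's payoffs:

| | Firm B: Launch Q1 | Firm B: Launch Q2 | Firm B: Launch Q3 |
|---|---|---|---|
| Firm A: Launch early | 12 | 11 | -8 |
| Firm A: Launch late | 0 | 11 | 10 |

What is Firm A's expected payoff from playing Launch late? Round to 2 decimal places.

Take the expectation over Firm B's product quality, weighting each type's action by its prior probability.
E[Launch late] = 0.4·11 + 0.6·10 = 4.4 + 6 = 10.4

10.40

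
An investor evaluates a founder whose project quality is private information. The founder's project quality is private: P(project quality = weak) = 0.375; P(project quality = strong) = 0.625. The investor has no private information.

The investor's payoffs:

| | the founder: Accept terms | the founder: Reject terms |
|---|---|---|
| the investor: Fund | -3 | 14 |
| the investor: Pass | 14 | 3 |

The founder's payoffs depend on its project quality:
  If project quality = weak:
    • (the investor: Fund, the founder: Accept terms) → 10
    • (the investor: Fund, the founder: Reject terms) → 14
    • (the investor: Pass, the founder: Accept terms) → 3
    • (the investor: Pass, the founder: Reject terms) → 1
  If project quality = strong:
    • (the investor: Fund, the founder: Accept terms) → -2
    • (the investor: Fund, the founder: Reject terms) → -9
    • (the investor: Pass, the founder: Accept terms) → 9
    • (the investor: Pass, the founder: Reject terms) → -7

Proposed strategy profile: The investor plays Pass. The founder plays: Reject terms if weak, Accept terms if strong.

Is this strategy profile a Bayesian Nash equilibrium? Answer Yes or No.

No

A profile is a BNE iff every type of every player is best-responding given beliefs about the other side.
The investor plays Pass: E[Pass] = 0.375·(3) + 0.625·(14) = 9.875; E[Fund] = 3.375. Best-responding. ✓
The founder (project quality weak), facing Pass: Accept terms gives 3, Reject terms gives 1. Proposed Reject terms is not best — profitable deviation exists. ✗
The founder (project quality strong), facing Pass: Accept terms gives 9, Reject terms gives -7. Proposed Accept terms is best. ✓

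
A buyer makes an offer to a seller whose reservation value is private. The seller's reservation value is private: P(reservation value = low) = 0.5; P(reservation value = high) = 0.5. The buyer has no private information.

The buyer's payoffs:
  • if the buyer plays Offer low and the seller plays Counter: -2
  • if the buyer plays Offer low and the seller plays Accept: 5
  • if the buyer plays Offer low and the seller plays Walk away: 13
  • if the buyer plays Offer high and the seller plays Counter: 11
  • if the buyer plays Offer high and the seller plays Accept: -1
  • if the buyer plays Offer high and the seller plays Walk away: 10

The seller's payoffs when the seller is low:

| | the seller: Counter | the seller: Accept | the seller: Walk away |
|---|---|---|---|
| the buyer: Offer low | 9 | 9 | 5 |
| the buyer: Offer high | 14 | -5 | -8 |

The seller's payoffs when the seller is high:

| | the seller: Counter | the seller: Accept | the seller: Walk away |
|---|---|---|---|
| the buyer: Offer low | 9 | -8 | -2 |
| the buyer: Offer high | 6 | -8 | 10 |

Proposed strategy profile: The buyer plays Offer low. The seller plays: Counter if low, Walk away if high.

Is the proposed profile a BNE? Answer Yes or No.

The buyer plays Offer low: E[Offer low] = 0.5·(-2) + 0.5·(13) = 5.5; E[Offer high] = 10.5. Not best-responding. ✗
The seller (reservation value low), facing Offer low: Counter gives 9, Accept gives 9, Walk away gives 5. Proposed Counter is best. ✓
The seller (reservation value high), facing Offer low: Counter gives 9, Accept gives -8, Walk away gives -2. Proposed Walk away is not best — profitable deviation exists. ✗

No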